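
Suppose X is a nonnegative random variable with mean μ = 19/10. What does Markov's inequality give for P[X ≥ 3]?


μ = E[X] = 19/10, a = 3.
Markov: P[X ≥ 3] ≤ μ/a = (19/10)/3 = 19/30.
Numerically: ≈ 0.6333.
(Since a = 3 > μ = 1.9000, the bound 19/30 is < 1 and informative.)

P[X ≥ 3] ≤ 19/30 ≈ 0.6333.


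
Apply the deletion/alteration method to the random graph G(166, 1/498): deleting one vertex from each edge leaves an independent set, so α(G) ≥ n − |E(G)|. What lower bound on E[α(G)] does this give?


E[|E(G)|] = C(166, 2)·p = 13695 · (1/498) = 55/2.
E[α(G)] ≥ n − E[|E(G)|] = 166 − 55/2 = 277/2.
Numerically: ≈ 138.5000.
(This is only a lower bound; the true E[α(G)] may be larger.)

E[α(G)] ≥ 277/2 ≈ 138.5000.


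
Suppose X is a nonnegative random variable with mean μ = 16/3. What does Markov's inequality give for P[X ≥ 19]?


μ = E[X] = 16/3, a = 19.
Markov: P[X ≥ 19] ≤ μ/a = (16/3)/19 = 16/57.
Numerically: ≈ 0.2807.
(Since a = 19 > μ = 5.3333, the bound 16/57 is < 1 and informative.)

P[X ≥ 19] ≤ 16/57 ≈ 0.2807.


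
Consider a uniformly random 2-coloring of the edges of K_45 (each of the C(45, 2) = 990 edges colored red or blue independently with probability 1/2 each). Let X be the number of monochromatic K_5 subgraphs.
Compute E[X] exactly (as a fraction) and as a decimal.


Let X = Σ_S X_S over the C(45, 5) = 1221759 subsets S of size 5, where X_S = 1 if the K_5 on S is monochromatic.
For a fixed S, the K_5 on S has C(5, 2) = 10 edges. P[all 10 edges red] = (1/2)^10, and likewise for blue, so P[monochromatic] = 2·(1/2)^10 = 2^{1 − 10} = 1/512.
By linearity of expectation: E[X] = C(45, 5) · 2^{1 − 10} = 1221759 · 1/512 = 1221759/512.
Numerically: E[X] ≈ 2386.248.

E[X] = C(45,5)·2^(1−C(5,2)) = 1221759/512 ≈ 2386.248.


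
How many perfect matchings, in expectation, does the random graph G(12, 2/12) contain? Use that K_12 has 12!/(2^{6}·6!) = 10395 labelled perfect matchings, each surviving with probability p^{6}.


K_12 has 12!/(2^{6}·6!) = 10395 labelled perfect matchings.
For each such perfect matching H, let X_H = 1 if all 6 edges of H are present in G. Then P[X_H = 1] = p^{6} = (1/6)^{6} = 1/46656.
By linearity: E[X] = Σ_H E[X_H] = 10395 · p^{6} = 10395 · 1/46656 = 385/1728.
Numerically: E[X] ≈ 0.2228.

E[X] = 10395 · (1/6)^{6} = 385/1728 ≈ 0.2228.


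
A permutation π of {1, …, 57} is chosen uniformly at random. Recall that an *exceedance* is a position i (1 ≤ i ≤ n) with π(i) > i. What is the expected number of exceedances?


Write X = Σ_{i=1}^{57} X_i, where X_i = 1_{π(i) > i}.
For each fixed i, π(i) is uniform over {1, …, 57} (marginal of a uniform permutation), so P[π(i) > i] = (n − i)/n. Summing: Σ_{i=1}^{57} (n − i)/n = (0 + 1 + … + 56)/57 = 57(57 − 1)/(2·57) = (57 − 1)/2.
Hence E[X] = Σ_{i=1}^{57} (57 − i)/57 = 28 ≈ 28.000000.

E[X] = 28 = 28.000000.


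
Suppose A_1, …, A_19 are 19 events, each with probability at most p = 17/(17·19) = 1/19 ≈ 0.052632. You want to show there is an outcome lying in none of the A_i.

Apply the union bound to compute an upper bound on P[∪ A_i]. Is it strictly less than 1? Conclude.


Union bound: P[∪_{i=1}^{19} A_i] ≤ Σ_i P[A_i] ≤ 19·p = 19·(1/19) = 1.
Numerically: 1 ≈ 1.000000.
Is 1 < 1? NO.
Since the bound 1 is ≥ 1, the union bound is uninformative here; it does NOT by itself certify existence.

19·p = 1 ≈ 1.000000; existence NOT certified by the union bound.


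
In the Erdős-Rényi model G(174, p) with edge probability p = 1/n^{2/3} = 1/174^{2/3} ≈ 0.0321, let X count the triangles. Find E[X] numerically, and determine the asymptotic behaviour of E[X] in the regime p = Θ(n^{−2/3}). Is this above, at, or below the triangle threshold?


Number of potential triangles: C(174, 3) = 862924.
Each occurs with probability p³ ≈ (0.0321)³ ≈ 3.30295e-05.
By linearity: E[X] = C(174, 3)·p³ ≈ 862924 · 3.30295e-05 ≈ 28.502.
Since α = 2/3 < 1, p = c/n^{2/3} ≫ 1/n is above the triangle threshold p ~ 1/n. Asymptotically E[X] ~ (c³/6)·n^{3(1−α)} = (1³/6)·n^{1} → ∞; triangles are abundant w.h.p.

E[X] ≈ 28.502; in regime p = Θ(1/n^{2/3}) E[X] diverges (above the triangle threshold p ~ 1/n).


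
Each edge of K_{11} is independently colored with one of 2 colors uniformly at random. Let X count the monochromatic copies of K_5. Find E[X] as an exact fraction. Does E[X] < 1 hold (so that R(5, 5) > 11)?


E[X] = C(11, 5) · 2^{1 − 10} = 462 · 2^{−9} = 462/512.
As a reduced fraction: E[X] = 231/256 ≈ 0.9023.
Is E[X] < 1? YES.
Since E[X] < 1, there exists a 2-coloring of K_{11} with no monochromatic K_5; hence R(5, 5) > 11.

E[X] = 231/256 ≈ 0.9023; E[X] < 1, so R(5, 5) > 11.


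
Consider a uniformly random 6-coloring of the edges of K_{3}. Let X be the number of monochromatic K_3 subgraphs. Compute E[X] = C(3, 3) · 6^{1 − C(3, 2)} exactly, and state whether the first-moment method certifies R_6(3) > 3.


E[X] = C(3, 3) · 6^{1 − 3} = 1 · 6^{−2} = 1/36.
As a reduced fraction: E[X] = 1/36 ≈ 0.027778.
Is E[X] < 1? YES.
Since E[X] < 1, there exists a 6-coloring of K_{3} with no monochromatic K_3; hence R_6(3) > 3.

E[X] = 1/36 ≈ 0.027778; E[X] < 1, so R_6(3) > 3.


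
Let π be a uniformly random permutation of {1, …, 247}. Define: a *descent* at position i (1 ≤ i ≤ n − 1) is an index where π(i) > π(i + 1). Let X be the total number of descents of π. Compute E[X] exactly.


Write X = Σ X_I over i = 1, …, 246, with X_I the indicator of one descent.
There are 246 indicators.
For each fixed i, the pair (π(i), π(i+1)) is a uniformly random ordered pair of distinct values from {1, …, 247}; by symmetry P[π(i) > π(i+1)] = 1/2.
By linearity: E[X] = 246 · (1/2) = (247 − 1) · (1/2) = 123 ≈ 123.0000.

E[X] = 123 = 123.0000.


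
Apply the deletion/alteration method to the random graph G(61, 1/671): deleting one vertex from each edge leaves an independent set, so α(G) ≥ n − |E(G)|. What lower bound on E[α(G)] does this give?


E[|E(G)|] = C(61, 2)·p = 1830 · (1/671) = 30/11.
E[α(G)] ≥ n − E[|E(G)|] = 61 − 30/11 = 641/11.
Numerically: ≈ 58.272727.
(This is only a lower bound; the true E[α(G)] may be larger.)

E[α(G)] ≥ 641/11 ≈ 58.272727.


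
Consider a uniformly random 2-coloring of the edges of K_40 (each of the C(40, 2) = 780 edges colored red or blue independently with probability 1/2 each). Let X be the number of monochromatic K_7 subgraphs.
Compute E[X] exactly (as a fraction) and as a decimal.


Let X = Σ_S X_S over the C(40, 7) = 18643560 subsets S of size 7, where X_S = 1 if the K_7 on S is monochromatic.
For a fixed S, the K_7 on S has C(7, 2) = 21 edges. P[all 21 edges red] = (1/2)^21, and likewise for blue, so P[monochromatic] = 2·(1/2)^21 = 2^{1 − 21} = 1/1048576.
By linearity of expectation: E[X] = C(40, 7) · 2^{1 − 21} = 18643560 · 1/1048576 = 2330445/131072.
Numerically: E[X] ≈ 17.7799.

E[X] = C(40,7)·2^(1−C(7,2)) = 2330445/131072 ≈ 17.7799.


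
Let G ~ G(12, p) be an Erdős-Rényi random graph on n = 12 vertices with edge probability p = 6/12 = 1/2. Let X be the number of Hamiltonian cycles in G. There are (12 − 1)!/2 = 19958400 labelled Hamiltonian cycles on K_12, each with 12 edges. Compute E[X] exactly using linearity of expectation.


K_12 has (12 − 1)!/2 = 19958400 labelled Hamiltonian cycles.
For each such Hamiltonian cycle H, let X_H = 1 if all 12 edges of H are present in G. Then P[X_H = 1] = p^{12} = (1/2)^{12} = 1/4096.
By linearity: E[X] = Σ_H E[X_H] = 19958400 · p^{12} = 19958400 · 1/4096 = 155925/32.
Numerically: E[X] ≈ 4872.66.

E[X] = 19958400 · (1/2)^{12} = 155925/32 ≈ 4872.66.


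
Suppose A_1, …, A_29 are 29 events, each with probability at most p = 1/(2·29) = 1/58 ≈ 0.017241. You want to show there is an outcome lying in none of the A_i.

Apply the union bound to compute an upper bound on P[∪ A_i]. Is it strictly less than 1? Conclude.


Union bound: P[∪_{i=1}^{29} A_i] ≤ Σ_i P[A_i] ≤ 29·p = 29·(1/58) = 1/2.
Numerically: 1/2 ≈ 0.500000.
Is 1/2 < 1? YES.
Since P[∪ A_i] ≤ 1/2 < 1, the complement has P[∩ A_i^c] ≥ 1 − 1/2 = 1/2 > 0, so some outcome avoids every A_i.

29·p = 1/2 ≈ 0.500000; existence CERTIFIED by the union bound.


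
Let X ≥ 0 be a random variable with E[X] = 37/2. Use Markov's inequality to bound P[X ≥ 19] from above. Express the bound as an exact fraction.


μ = E[X] = 37/2, a = 19.
Markov: P[X ≥ 19] ≤ μ/a = (37/2)/19 = 37/38.
Numerically: ≈ 0.974.
(Since a = 19 > μ = 18.500, the bound 37/38 is < 1 and informative.)

P[X ≥ 19] ≤ 37/38 ≈ 0.974.


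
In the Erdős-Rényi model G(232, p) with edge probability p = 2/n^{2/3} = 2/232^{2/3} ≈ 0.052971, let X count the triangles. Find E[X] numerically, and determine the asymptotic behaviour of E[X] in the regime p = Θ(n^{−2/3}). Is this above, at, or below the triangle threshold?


Number of potential triangles: C(232, 3) = 2054360.
Each occurs with probability p³ ≈ (0.052971)³ ≈ 1.48632580e-04.
By linearity: E[X] = C(232, 3)·p³ ≈ 2054360 · 1.48632580e-04 ≈ 305.344828.
Since α = 2/3 < 1, p = c/n^{2/3} ≫ 1/n is above the triangle threshold p ~ 1/n. Asymptotically E[X] ~ (c³/6)·n^{3(1−α)} = (2³/6)·n^{1} → ∞; triangles are abundant w.h.p.

E[X] ≈ 305.344828; in regime p = Θ(1/n^{2/3}) E[X] diverges (above the triangle threshold p ~ 1/n).


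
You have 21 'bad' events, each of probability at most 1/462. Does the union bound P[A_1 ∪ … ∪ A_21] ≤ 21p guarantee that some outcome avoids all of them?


Union bound: P[∪_{i=1}^{21} A_i] ≤ Σ_i P[A_i] ≤ 21·p = 21·(1/462) = 1/22.
Numerically: 1/22 ≈ 0.0455.
Is 1/22 < 1? YES.
Since P[∪ A_i] ≤ 1/22 < 1, the complement has P[∩ A_i^c] ≥ 1 − 1/22 = 21/22 > 0, so some outcome avoids every A_i.

21·p = 1/22 ≈ 0.0455; existence CERTIFIED by the union bound.


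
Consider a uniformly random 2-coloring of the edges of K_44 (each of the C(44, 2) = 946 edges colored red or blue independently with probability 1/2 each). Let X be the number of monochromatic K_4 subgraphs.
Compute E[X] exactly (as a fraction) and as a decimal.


Let X = Σ_S X_S over the C(44, 4) = 135751 subsets S of size 4, where X_S = 1 if the K_4 on S is monochromatic.
For a fixed S, the K_4 on S has C(4, 2) = 6 edges. P[all 6 edges red] = (1/2)^6, and likewise for blue, so P[monochromatic] = 2·(1/2)^6 = 2^{1 − 6} = 1/32.
By linearity of expectation: E[X] = C(44, 4) · 2^{1 − 6} = 135751 · 1/32 = 135751/32.
Numerically: E[X] ≈ 4242.218750.

E[X] = C(44,4)·2^(1−C(4,2)) = 135751/32 ≈ 4242.218750.


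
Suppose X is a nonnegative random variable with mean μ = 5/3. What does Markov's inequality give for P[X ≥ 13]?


μ = E[X] = 5/3, a = 13.
Markov: P[X ≥ 13] ≤ μ/a = (5/3)/13 = 5/39.
Numerically: ≈ 0.1282.
(Since a = 13 > μ = 1.6667, the bound 5/39 is < 1 and informative.)

P[X ≥ 13] ≤ 5/39 ≈ 0.1282.


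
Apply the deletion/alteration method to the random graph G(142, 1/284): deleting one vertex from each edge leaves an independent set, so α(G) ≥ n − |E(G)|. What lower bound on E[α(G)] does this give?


E[|E(G)|] = C(142, 2)·p = 10011 · (1/284) = 141/4.
E[α(G)] ≥ n − E[|E(G)|] = 142 − 141/4 = 427/4.
Numerically: ≈ 106.750000.
(This is only a lower bound; the true E[α(G)] may be larger.)

E[α(G)] ≥ 427/4 ≈ 106.750000.


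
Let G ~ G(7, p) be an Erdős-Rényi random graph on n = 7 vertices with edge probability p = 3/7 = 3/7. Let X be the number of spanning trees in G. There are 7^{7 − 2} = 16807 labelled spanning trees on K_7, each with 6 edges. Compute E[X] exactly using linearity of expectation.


K_7 has 7^{7 − 2} = 16807 labelled spanning trees.
For each such spanning tree H, let X_H = 1 if all 6 edges of H are present in G. Then P[X_H = 1] = p^{6} = (3/7)^{6} = 729/117649.
By linearity: E[X] = Σ_H E[X_H] = 16807 · p^{6} = 16807 · 729/117649 = 729/7.
Numerically: E[X] ≈ 104.143.

E[X] = 16807 · (3/7)^{6} = 729/7 ≈ 104.143.


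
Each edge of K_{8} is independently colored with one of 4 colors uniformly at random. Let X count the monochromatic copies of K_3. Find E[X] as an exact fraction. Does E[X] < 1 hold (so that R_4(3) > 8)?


E[X] = C(8, 3) · 4^{1 − 3} = 56 · 4^{−2} = 56/16.
As a reduced fraction: E[X] = 7/2 ≈ 3.50000.
Is E[X] < 1? NO.
Since E[X] ≥ 1, the first-moment bound is inconclusive at n = 8; it does NOT by itself certify R_4(3) > 8.

E[X] = 7/2 ≈ 3.50000; E[X] ≥ 1; first-moment method inconclusive here.


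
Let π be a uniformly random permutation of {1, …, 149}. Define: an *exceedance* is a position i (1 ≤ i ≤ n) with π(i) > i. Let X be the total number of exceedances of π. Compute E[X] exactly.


Write X = Σ_{i=1}^{149} X_i, where X_i = 1_{π(i) > i}.
For each fixed i, π(i) is uniform over {1, …, 149} (marginal of a uniform permutation), so P[π(i) > i] = (n − i)/n. Summing: Σ_{i=1}^{149} (n − i)/n = (0 + 1 + … + 148)/149 = 149(149 − 1)/(2·149) = (149 − 1)/2.
Hence E[X] = Σ_{i=1}^{149} (149 − i)/149 = 74 ≈ 74.000.

E[X] = 74 = 74.000.


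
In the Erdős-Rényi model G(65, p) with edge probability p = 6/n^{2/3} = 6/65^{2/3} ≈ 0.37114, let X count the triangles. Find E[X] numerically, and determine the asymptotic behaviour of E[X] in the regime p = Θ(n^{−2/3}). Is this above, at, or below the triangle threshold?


Number of potential triangles: C(65, 3) = 43680.
Each occurs with probability p³ ≈ (0.37114)³ ≈ 5.1124260e-02.
By linearity: E[X] = C(65, 3)·p³ ≈ 43680 · 5.1124260e-02 ≈ 2233.10769.
Since α = 2/3 < 1, p = c/n^{2/3} ≫ 1/n is above the triangle threshold p ~ 1/n. Asymptotically E[X] ~ (c³/6)·n^{3(1−α)} = (6³/6)·n^{1} → ∞; triangles are abundant w.h.p.

E[X] ≈ 2233.10769; in regime p = Θ(1/n^{2/3}) E[X] diverges (above the triangle threshold p ~ 1/n).


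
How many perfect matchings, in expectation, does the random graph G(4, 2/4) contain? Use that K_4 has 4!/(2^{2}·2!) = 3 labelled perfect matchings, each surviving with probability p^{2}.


K_4 has 4!/(2^{2}·2!) = 3 labelled perfect matchings.
For each such perfect matching H, let X_H = 1 if all 2 edges of H are present in G. Then P[X_H = 1] = p^{2} = (1/2)^{2} = 1/4.
By linearity: E[X] = Σ_H E[X_H] = 3 · p^{2} = 3 · 1/4 = 3/4.
Numerically: E[X] ≈ 0.75.

E[X] = 3 · (1/2)^{2} = 3/4 ≈ 0.75.


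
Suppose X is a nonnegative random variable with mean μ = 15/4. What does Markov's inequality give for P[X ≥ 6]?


μ = E[X] = 15/4, a = 6.
Markov: P[X ≥ 6] ≤ μ/a = (15/4)/6 = 5/8.
Numerically: ≈ 0.625.
(Since a = 6 > μ = 3.750, the bound 5/8 is < 1 and informative.)

P[X ≥ 6] ≤ 5/8 ≈ 0.625.


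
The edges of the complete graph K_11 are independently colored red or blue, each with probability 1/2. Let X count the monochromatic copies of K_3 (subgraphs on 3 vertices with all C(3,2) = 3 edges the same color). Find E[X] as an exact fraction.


Let X = Σ_S X_S over the C(11, 3) = 165 subsets S of size 3, where X_S = 1 if the K_3 on S is monochromatic.
For a fixed S, the K_3 on S has C(3, 2) = 3 edges. P[all 3 edges red] = (1/2)^3, and likewise for blue, so P[monochromatic] = 2·(1/2)^3 = 2^{1 − 3} = 1/4.
By linearity of expectation: E[X] = C(11, 3) · 2^{1 − 3} = 165 · 1/4 = 165/4.
Numerically: E[X] ≈ 41.250000.

E[X] = C(11,3)·2^(1−C(3,2)) = 165/4 ≈ 41.250000.


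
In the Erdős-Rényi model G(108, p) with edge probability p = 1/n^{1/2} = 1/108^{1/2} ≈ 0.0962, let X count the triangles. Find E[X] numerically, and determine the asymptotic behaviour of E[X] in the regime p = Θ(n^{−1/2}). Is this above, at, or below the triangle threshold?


Number of potential triangles: C(108, 3) = 204156.
Each occurs with probability p³ ≈ (0.0962)³ ≈ 8.90973e-04.
By linearity: E[X] = C(108, 3)·p³ ≈ 204156 · 8.90973e-04 ≈ 181.897.
Since α = 1/2 < 1, p = c/n^{1/2} ≫ 1/n is above the triangle threshold p ~ 1/n. Asymptotically E[X] ~ (c³/6)·n^{3(1−α)} = (1³/6)·n^{1.5} → ∞; triangles are abundant w.h.p.

E[X] ≈ 181.897; in regime p = Θ(1/n^{1/2}) E[X] diverges (above the triangle threshold p ~ 1/n).


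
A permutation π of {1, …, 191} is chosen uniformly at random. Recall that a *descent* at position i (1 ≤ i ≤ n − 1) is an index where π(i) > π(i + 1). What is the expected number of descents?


Write X = Σ X_I over i = 1, …, 190, with X_I the indicator of one descent.
There are 190 indicators.
For each fixed i, the pair (π(i), π(i+1)) is a uniformly random ordered pair of distinct values from {1, …, 191}; by symmetry P[π(i) > π(i+1)] = 1/2.
By linearity: E[X] = 190 · (1/2) = (191 − 1) · (1/2) = 95 ≈ 95.000000.

E[X] = 95 = 95.000000.


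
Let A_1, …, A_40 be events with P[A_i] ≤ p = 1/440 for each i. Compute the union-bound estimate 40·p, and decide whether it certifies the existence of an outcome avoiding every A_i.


Union bound: P[∪_{i=1}^{40} A_i] ≤ Σ_i P[A_i] ≤ 40·p = 40·(1/440) = 1/11.
Numerically: 1/11 ≈ 0.0909.
Is 1/11 < 1? YES.
Since P[∪ A_i] ≤ 1/11 < 1, the complement has P[∩ A_i^c] ≥ 1 − 1/11 = 10/11 > 0, so some outcome avoids every A_i.

40·p = 1/11 ≈ 0.0909; existence CERTIFIED by the union bound.


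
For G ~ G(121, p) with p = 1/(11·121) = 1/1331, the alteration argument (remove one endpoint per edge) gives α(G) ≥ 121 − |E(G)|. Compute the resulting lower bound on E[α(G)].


E[|E(G)|] = C(121, 2)·p = 7260 · (1/1331) = 60/11.
E[α(G)] ≥ n − E[|E(G)|] = 121 − 60/11 = 1271/11.
Numerically: ≈ 115.545455.
(This is only a lower bound; the true E[α(G)] may be larger.)

E[α(G)] ≥ 1271/11 ≈ 115.545455.


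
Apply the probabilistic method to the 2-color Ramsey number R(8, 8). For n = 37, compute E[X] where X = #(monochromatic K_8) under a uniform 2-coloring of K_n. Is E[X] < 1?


E[X] = C(37, 8) · 2^{1 − 28} = 38608020 · 2^{−27} = 38608020/134217728.
As a reduced fraction: E[X] = 9652005/33554432 ≈ 0.2876522.
Is E[X] < 1? YES.
Since E[X] < 1, there exists a 2-coloring of K_{37} with no monochromatic K_8; hence R(8, 8) > 37.

E[X] = 9652005/33554432 ≈ 0.2876522; E[X] < 1, so R(8, 8) > 37.


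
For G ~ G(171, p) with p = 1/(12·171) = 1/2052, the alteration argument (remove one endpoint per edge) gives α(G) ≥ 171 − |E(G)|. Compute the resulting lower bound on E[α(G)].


E[|E(G)|] = C(171, 2)·p = 14535 · (1/2052) = 85/12.
E[α(G)] ≥ n − E[|E(G)|] = 171 − 85/12 = 1967/12.
Numerically: ≈ 163.916667.
(This is only a lower bound; the true E[α(G)] may be larger.)

E[α(G)] ≥ 1967/12 ≈ 163.916667.


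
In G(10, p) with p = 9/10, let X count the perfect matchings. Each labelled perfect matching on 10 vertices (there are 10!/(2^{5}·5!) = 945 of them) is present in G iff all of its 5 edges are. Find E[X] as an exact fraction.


K_10 has 10!/(2^{5}·5!) = 945 labelled perfect matchings.
For each such perfect matching H, let X_H = 1 if all 5 edges of H are present in G. Then P[X_H = 1] = p^{5} = (9/10)^{5} = 59049/100000.
Summing the indicators: E[X] = Σ_H E[X_H] = 945 · p^{5} = 945 · 59049/100000 = 11160261/20000.
Numerically: E[X] ≈ 558.

E[X] = 945 · (9/10)^{5} = 11160261/20000 ≈ 558.


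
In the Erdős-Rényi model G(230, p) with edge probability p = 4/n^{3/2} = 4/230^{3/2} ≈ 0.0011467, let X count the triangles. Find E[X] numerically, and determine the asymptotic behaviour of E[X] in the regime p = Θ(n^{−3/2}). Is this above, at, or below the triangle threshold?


Number of potential triangles: C(230, 3) = 2001460.
Each occurs with probability p³ ≈ (0.0011467)³ ≈ 1.5080117e-09.
By linearity: E[X] = C(230, 3)·p³ ≈ 2001460 · 1.5080117e-09 ≈ 0.00302.
Since α = 3/2 > 1, p = c/n^{3/2} = o(1/n) is below the triangle threshold p ~ 1/n. Asymptotically E[X] ~ (c³/6)·n^{3(1−α)} = (4³/6)·n^{-1.5} → 0, so by Markov's inequality G has no triangles w.h.p.

E[X] ≈ 0.00302; in regime p = Θ(1/n^{3/2}) E[X] tends to 0 (below the triangle threshold p ~ 1/n).


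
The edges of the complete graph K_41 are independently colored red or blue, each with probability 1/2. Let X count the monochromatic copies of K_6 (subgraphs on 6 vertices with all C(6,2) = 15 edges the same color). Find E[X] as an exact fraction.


Let X = Σ_S X_S over the C(41, 6) = 4496388 subsets S of size 6, where X_S = 1 if the K_6 on S is monochromatic.
For a fixed S, the K_6 on S has C(6, 2) = 15 edges. P[all 15 edges red] = (1/2)^15, and likewise for blue, so P[monochromatic] = 2·(1/2)^15 = 2^{1 − 15} = 1/16384.
By linearity of expectation: E[X] = C(41, 6) · 2^{1 − 15} = 4496388 · 1/16384 = 1124097/4096.
Numerically: E[X] ≈ 274.43774.

E[X] = C(41,6)·2^(1−C(6,2)) = 1124097/4096 ≈ 274.43774.


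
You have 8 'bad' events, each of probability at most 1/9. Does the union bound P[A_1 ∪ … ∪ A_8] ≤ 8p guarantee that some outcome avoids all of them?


Union bound: P[∪_{i=1}^{8} A_i] ≤ Σ_i P[A_i] ≤ 8·p = 8·(1/9) = 8/9.
Numerically: 8/9 ≈ 0.88889.
Is 8/9 < 1? YES.
Since P[∪ A_i] ≤ 8/9 < 1, the complement has P[∩ A_i^c] ≥ 1 − 8/9 = 1/9 > 0, so some outcome avoids every A_i.

8·p = 8/9 ≈ 0.88889; existence CERTIFIED by the union bound.


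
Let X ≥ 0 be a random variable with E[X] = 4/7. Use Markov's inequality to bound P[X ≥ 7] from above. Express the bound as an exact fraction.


μ = E[X] = 4/7, a = 7.
Markov: P[X ≥ 7] ≤ μ/a = (4/7)/7 = 4/49.
Numerically: ≈ 0.082.
(Since a = 7 > μ = 0.571, the bound 4/49 is < 1 and informative.)

P[X ≥ 7] ≤ 4/49 ≈ 0.082.


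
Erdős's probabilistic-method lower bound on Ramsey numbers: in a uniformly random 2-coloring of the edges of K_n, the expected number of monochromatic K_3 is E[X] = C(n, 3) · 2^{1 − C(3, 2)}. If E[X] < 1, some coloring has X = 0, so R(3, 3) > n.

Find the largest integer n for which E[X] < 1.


We need C(n, 3) · 2^{1 − 3} < 1, i.e. C(n, 3) < 2^{3 − 1} = 4.
Check values of n near the boundary:
  n = 3: C(3, 3) = 1; 1 < 4? YES
  n = 4: C(4, 3) = 4; 4 < 4? NO
  n = 5: C(5, 3) = 10; 10 < 4? NO
  n = 6: C(6, 3) = 20; 20 < 4? NO
The largest n with C(n, 3) < 4 is n = 3 (where E[X] = 1/4 ≈ 0.250000). Hence R(3, 3) > 3, i.e. R(3, 3) ≥ 4.

Largest n = 3; hence R(3, 3) > 3.


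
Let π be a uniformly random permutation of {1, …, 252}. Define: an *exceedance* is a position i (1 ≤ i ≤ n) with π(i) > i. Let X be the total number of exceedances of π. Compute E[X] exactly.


Write X = Σ_{i=1}^{252} X_i, where X_i = 1_{π(i) > i}.
For each fixed i, π(i) is uniform over {1, …, 252} (marginal of a uniform permutation), so P[π(i) > i] = (n − i)/n. Summing: Σ_{i=1}^{252} (n − i)/n = (0 + 1 + … + 251)/252 = 252(252 − 1)/(2·252) = (252 − 1)/2.
Hence E[X] = Σ_{i=1}^{252} (252 − i)/252 = 251/2 ≈ 125.5000.

E[X] = 251/2 = 125.5000.


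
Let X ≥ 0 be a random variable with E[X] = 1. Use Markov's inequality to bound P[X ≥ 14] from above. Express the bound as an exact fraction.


μ = E[X] = 1, a = 14.
Markov: P[X ≥ 14] ≤ μ/a = (1)/14 = 1/14.
Numerically: ≈ 0.071429.
(Since a = 14 > μ = 1.000000, the bound 1/14 is < 1 and informative.)

P[X ≥ 14] ≤ 1/14 ≈ 0.071429.


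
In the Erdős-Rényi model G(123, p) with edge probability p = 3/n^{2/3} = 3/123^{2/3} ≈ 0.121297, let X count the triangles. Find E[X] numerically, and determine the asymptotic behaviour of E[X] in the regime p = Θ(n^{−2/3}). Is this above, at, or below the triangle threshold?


Number of potential triangles: C(123, 3) = 302621.
Each occurs with probability p³ ≈ (0.121297)³ ≈ 1.78465199e-03.
By linearity: E[X] = C(123, 3)·p³ ≈ 302621 · 1.78465199e-03 ≈ 540.073171.
Since α = 2/3 < 1, p = c/n^{2/3} ≫ 1/n is above the triangle threshold p ~ 1/n. Asymptotically E[X] ~ (c³/6)·n^{3(1−α)} = (3³/6)·n^{1} → ∞; triangles are abundant w.h.p.

E[X] ≈ 540.073171; in regime p = Θ(1/n^{2/3}) E[X] diverges (above the triangle threshold p ~ 1/n).


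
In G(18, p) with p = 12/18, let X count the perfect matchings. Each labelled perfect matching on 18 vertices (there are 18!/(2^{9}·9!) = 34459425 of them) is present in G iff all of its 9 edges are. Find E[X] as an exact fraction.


K_18 has 18!/(2^{9}·9!) = 34459425 labelled perfect matchings.
For each such perfect matching H, let X_H = 1 if all 9 edges of H are present in G. Then P[X_H = 1] = p^{9} = (2/3)^{9} = 512/19683.
Summing the indicators: E[X] = Σ_H E[X_H] = 34459425 · p^{9} = 34459425 · 512/19683 = 217817600/243.
Numerically: E[X] ≈ 896369.

E[X] = 34459425 · (2/3)^{9} = 217817600/243 ≈ 896369.


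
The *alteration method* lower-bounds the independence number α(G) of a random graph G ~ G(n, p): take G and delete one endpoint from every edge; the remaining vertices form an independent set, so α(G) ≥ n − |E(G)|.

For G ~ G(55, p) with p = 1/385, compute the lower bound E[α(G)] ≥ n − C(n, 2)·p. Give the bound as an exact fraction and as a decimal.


E[|E(G)|] = C(55, 2)·p = 1485 · (1/385) = 27/7.
E[α(G)] ≥ n − E[|E(G)|] = 55 − 27/7 = 358/7.
Numerically: ≈ 51.143.
(This is only a lower bound; the true E[α(G)] may be larger.)

E[α(G)] ≥ 358/7 ≈ 51.143.


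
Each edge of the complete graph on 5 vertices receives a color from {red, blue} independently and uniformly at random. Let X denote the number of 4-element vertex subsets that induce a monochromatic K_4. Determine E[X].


Let X = Σ_S X_S over the C(5, 4) = 5 subsets S of size 4, where X_S = 1 if the K_4 on S is monochromatic.
For a fixed S, the K_4 on S has C(4, 2) = 6 edges. P[all 6 edges red] = (1/2)^6, and likewise for blue, so P[monochromatic] = 2·(1/2)^6 = 2^{1 − 6} = 1/32.
Summing: E[X] = C(5, 4) · 2^{1 − 6} = 5 · 1/32 = 5/32.
Numerically: E[X] ≈ 0.1562.

E[X] = C(5,4)·2^(1−C(4,2)) = 5/32 ≈ 0.1562.


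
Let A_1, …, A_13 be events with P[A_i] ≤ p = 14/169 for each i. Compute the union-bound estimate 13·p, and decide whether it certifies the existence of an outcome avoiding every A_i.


Union bound: P[∪_{i=1}^{13} A_i] ≤ Σ_i P[A_i] ≤ 13·p = 13·(14/169) = 14/13.
Numerically: 14/13 ≈ 1.076923.
Is 14/13 < 1? NO.
Since the bound 14/13 is ≥ 1, the union bound is uninformative here; it does NOT by itself certify existence.

13·p = 14/13 ≈ 1.076923; existence NOT certified by the union bound.


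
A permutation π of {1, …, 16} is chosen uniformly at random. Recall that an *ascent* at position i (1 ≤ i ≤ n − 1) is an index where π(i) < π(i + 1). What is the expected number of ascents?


Write X = Σ X_I over i = 1, …, 15, with X_I the indicator of one ascent.
There are 15 indicators.
For each fixed i, the pair (π(i), π(i+1)) is a uniformly random ordered pair of distinct values from {1, …, 16}; by symmetry P[π(i) < π(i+1)] = 1/2.
By linearity: E[X] = 15 · (1/2) = (16 − 1) · (1/2) = 15/2 ≈ 7.50000.

E[X] = 15/2 = 7.50000.


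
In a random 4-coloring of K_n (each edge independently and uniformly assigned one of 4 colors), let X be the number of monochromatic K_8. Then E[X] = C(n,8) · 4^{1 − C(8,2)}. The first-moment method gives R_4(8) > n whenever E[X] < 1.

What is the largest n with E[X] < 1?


We need C(n, 8) · 4^{1 − 28} < 1, i.e. C(n, 8) < 4^{28 − 1} = 18014398509481984.
Check values of n near the boundary:
  n = 402: C(402, 8) = 15770615726749950; 15770615726749950 < 18014398509481984? YES
  n = 403: C(403, 8) = 16090020602228430; 16090020602228430 < 18014398509481984? YES
  n = 404: C(404, 8) = 16415071523485570; 16415071523485570 < 18014398509481984? YES
  n = 405: C(405, 8) = 16745853821188050; 16745853821188050 < 18014398509481984? YES
  n = 406: C(406, 8) = 17082453897995850; 17082453897995850 < 18014398509481984? YES
  n = 407: C(407, 8) = 17424959239309050; 17424959239309050 < 18014398509481984? YES
  n = 408: C(408, 8) = 17773458424095231; 17773458424095231 < 18014398509481984? YES
  n = 409: C(409, 8) = 18128041135797879; 18128041135797879 < 18014398509481984? NO
  n = 410: C(410, 8) = 18488798173326195; 18488798173326195 < 18014398509481984? NO
The largest n with C(n, 8) < 18014398509481984 is n = 408 (where E[X] = 17773458424095231/18014398509481984 ≈ 0.9866). Hence R_4(8) > 408, i.e. R_4(8) ≥ 409.

Largest n = 408; hence R_4(8) > 408.


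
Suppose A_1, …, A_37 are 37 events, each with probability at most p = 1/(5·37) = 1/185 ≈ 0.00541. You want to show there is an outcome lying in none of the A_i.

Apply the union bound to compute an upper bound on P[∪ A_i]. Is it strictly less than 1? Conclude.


Union bound: P[∪_{i=1}^{37} A_i] ≤ Σ_i P[A_i] ≤ 37·p = 37·(1/185) = 1/5.
Numerically: 1/5 ≈ 0.20000.
Is 1/5 < 1? YES.
Since P[∪ A_i] ≤ 1/5 < 1, the complement has P[∩ A_i^c] ≥ 1 − 1/5 = 4/5 > 0, so some outcome avoids every A_i.

37·p = 1/5 ≈ 0.20000; existence CERTIFIED by the union bound.


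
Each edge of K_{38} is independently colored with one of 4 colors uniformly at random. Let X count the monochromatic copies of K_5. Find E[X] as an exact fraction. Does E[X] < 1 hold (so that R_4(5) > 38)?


E[X] = C(38, 5) · 4^{1 − 10} = 501942 · 4^{−9} = 501942/262144.
As a reduced fraction: E[X] = 250971/131072 ≈ 1.9147568.
Is E[X] < 1? NO.
Since E[X] ≥ 1, the first-moment bound is inconclusive at n = 38; it does NOT by itself certify R_4(5) > 38.

E[X] = 250971/131072 ≈ 1.9147568; E[X] ≥ 1; first-moment method inconclusive here.


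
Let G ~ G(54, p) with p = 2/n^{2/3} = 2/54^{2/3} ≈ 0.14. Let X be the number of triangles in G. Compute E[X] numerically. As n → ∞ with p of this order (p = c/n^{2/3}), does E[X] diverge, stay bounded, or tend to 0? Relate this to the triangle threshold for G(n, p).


Number of potential triangles: C(54, 3) = 24804.
Each occurs with probability p³ ≈ (0.14)³ ≈ 2.743484e-03.
By linearity: E[X] = C(54, 3)·p³ ≈ 24804 · 2.743484e-03 ≈ 68.0494.
Since α = 2/3 < 1, p = c/n^{2/3} ≫ 1/n is above the triangle threshold p ~ 1/n. Asymptotically E[X] ~ (c³/6)·n^{3(1−α)} = (2³/6)·n^{1} → ∞; triangles are abundant w.h.p.

E[X] ≈ 68.0494; in regime p = Θ(1/n^{2/3}) E[X] diverges (above the triangle threshold p ~ 1/n).


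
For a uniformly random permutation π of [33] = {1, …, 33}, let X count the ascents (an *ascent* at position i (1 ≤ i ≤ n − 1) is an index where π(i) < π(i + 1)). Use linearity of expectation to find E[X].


Write X = Σ X_I over i = 1, …, 32, with X_I the indicator of one ascent.
There are 32 indicators.
For each fixed i, the pair (π(i), π(i+1)) is a uniformly random ordered pair of distinct values from {1, …, 33}; by symmetry P[π(i) < π(i+1)] = 1/2.
By linearity: E[X] = 32 · (1/2) = (33 − 1) · (1/2) = 16 ≈ 16.000.

E[X] = 16 = 16.000.


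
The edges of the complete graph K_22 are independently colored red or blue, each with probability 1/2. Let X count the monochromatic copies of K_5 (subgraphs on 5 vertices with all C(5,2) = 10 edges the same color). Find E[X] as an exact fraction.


Let X = Σ_S X_S over the C(22, 5) = 26334 subsets S of size 5, where X_S = 1 if the K_5 on S is monochromatic.
For a fixed S, the K_5 on S has C(5, 2) = 10 edges. P[all 10 edges red] = (1/2)^10, and likewise for blue, so P[monochromatic] = 2·(1/2)^10 = 2^{1 − 10} = 1/512.
By linearity: E[X] = C(22, 5) · 2^{1 − 10} = 26334 · 1/512 = 13167/256.
Numerically: E[X] ≈ 51.434.

E[X] = C(22,5)·2^(1−C(5,2)) = 13167/256 ≈ 51.434.


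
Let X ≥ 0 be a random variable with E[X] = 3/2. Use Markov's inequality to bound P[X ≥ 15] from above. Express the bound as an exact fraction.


μ = E[X] = 3/2, a = 15.
Markov: P[X ≥ 15] ≤ μ/a = (3/2)/15 = 1/10.
Numerically: ≈ 0.10000.
(Since a = 15 > μ = 1.50000, the bound 1/10 is < 1 and informative.)

P[X ≥ 15] ≤ 1/10 ≈ 0.10000.


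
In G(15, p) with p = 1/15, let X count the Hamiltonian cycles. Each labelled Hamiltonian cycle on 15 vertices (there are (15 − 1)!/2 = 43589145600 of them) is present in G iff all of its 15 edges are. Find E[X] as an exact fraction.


K_15 has (15 − 1)!/2 = 43589145600 labelled Hamiltonian cycles.
For each such Hamiltonian cycle H, let X_H = 1 if all 15 edges of H are present in G. Then P[X_H = 1] = p^{15} = (1/15)^{15} = 1/437893890380859375.
By linearity: E[X] = Σ_H E[X_H] = 43589145600 · p^{15} = 43589145600 · 1/437893890380859375 = 7175168/72081298828125.
Numerically: E[X] ≈ 9.9543e-08.

E[X] = 43589145600 · (1/15)^{15} = 7175168/72081298828125 ≈ 9.9543e-08.


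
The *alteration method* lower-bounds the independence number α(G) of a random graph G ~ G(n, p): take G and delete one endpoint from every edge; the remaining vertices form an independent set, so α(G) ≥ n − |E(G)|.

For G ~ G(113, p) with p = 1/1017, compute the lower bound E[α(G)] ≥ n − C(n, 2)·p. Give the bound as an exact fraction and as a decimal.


E[|E(G)|] = C(113, 2)·p = 6328 · (1/1017) = 56/9.
E[α(G)] ≥ n − E[|E(G)|] = 113 − 56/9 = 961/9.
Numerically: ≈ 106.777778.
(This is only a lower bound; the true E[α(G)] may be larger.)

E[α(G)] ≥ 961/9 ≈ 106.777778.


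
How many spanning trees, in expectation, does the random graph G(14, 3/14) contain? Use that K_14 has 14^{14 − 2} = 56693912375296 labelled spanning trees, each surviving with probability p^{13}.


K_14 has 14^{14 − 2} = 56693912375296 labelled spanning trees.
For each such spanning tree H, let X_H = 1 if all 13 edges of H are present in G. Then P[X_H = 1] = p^{13} = (3/14)^{13} = 1594323/793714773254144.
By linearity of expectation: E[X] = Σ_H E[X_H] = 56693912375296 · p^{13} = 56693912375296 · 1594323/793714773254144 = 1594323/14.
Numerically: E[X] ≈ 1.1388e+05.

E[X] = 56693912375296 · (3/14)^{13} = 1594323/14 ≈ 1.1388e+05.


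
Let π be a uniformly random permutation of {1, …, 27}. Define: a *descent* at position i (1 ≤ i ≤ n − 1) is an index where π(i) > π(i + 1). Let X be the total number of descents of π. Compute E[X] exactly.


Write X = Σ X_I over i = 1, …, 26, with X_I the indicator of one descent.
There are 26 indicators.
For each fixed i, the pair (π(i), π(i+1)) is a uniformly random ordered pair of distinct values from {1, …, 27}; by symmetry P[π(i) > π(i+1)] = 1/2.
By linearity: E[X] = 26 · (1/2) = (27 − 1) · (1/2) = 13 ≈ 13.00000.

E[X] = 13 = 13.00000.


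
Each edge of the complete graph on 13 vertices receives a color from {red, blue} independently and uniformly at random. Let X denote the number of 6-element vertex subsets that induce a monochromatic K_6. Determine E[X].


Let X = Σ_S X_S over the C(13, 6) = 1716 subsets S of size 6, where X_S = 1 if the K_6 on S is monochromatic.
For a fixed S, the K_6 on S has C(6, 2) = 15 edges. P[all 15 edges red] = (1/2)^15, and likewise for blue, so P[monochromatic] = 2·(1/2)^15 = 2^{1 − 15} = 1/16384.
Summing: E[X] = C(13, 6) · 2^{1 − 15} = 1716 · 1/16384 = 429/4096.
Numerically: E[X] ≈ 0.1047.

E[X] = C(13,6)·2^(1−C(6,2)) = 429/4096 ≈ 0.1047.


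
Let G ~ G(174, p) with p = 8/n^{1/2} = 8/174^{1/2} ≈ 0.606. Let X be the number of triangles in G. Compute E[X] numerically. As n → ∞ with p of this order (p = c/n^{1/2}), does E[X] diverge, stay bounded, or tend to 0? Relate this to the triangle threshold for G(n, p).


Number of potential triangles: C(174, 3) = 862924.
Each occurs with probability p³ ≈ (0.606)³ ≈ 2.23073e-01.
By linearity: E[X] = C(174, 3)·p³ ≈ 862924 · 2.23073e-01 ≈ 192494.638.
Since α = 1/2 < 1, p = c/n^{1/2} ≫ 1/n is above the triangle threshold p ~ 1/n. Asymptotically E[X] ~ (c³/6)·n^{3(1−α)} = (8³/6)·n^{1.5} → ∞; triangles are abundant w.h.p.

E[X] ≈ 192494.638; in regime p = Θ(1/n^{1/2}) E[X] diverges (above the triangle threshold p ~ 1/n).


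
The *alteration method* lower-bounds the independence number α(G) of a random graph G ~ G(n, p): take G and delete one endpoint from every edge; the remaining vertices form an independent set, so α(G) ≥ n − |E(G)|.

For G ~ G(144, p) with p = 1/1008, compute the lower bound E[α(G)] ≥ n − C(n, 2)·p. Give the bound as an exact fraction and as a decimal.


E[|E(G)|] = C(144, 2)·p = 10296 · (1/1008) = 143/14.
E[α(G)] ≥ n − E[|E(G)|] = 144 − 143/14 = 1873/14.
Numerically: ≈ 133.7857.
(This is only a lower bound; the true E[α(G)] may be larger.)

E[α(G)] ≥ 1873/14 ≈ 133.7857.


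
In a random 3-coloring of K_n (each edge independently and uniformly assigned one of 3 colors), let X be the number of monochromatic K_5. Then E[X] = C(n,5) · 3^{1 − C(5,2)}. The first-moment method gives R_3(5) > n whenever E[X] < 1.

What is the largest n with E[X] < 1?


We need C(n, 5) · 3^{1 − 10} < 1, i.e. C(n, 5) < 3^{10 − 1} = 19683.
Check values of n near the boundary:
  n = 19: C(19, 5) = 11628; 11628 < 19683? YES
  n = 20: C(20, 5) = 15504; 15504 < 19683? YES
  n = 21: C(21, 5) = 20349; 20349 < 19683? NO
  n = 22: C(22, 5) = 26334; 26334 < 19683? NO
  n = 23: C(23, 5) = 33649; 33649 < 19683? NO
The largest n with C(n, 5) < 19683 is n = 20 (where E[X] = 5168/6561 ≈ 0.7877). Hence R_3(5) > 20, i.e. R_3(5) ≥ 21.

Largest n = 20; hence R_3(5) > 20.


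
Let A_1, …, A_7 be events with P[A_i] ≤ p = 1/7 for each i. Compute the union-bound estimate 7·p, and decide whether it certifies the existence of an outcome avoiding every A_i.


Union bound: P[∪_{i=1}^{7} A_i] ≤ Σ_i P[A_i] ≤ 7·p = 7·(1/7) = 1.
Numerically: 1 ≈ 1.000.
Is 1 < 1? NO.
Since the bound 1 is ≥ 1, the union bound is uninformative here; it does NOT by itself certify existence.

7·p = 1 ≈ 1.000; existence NOT certified by the union bound.


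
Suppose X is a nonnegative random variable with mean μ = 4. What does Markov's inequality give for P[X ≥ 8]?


μ = E[X] = 4, a = 8.
Markov: P[X ≥ 8] ≤ μ/a = (4)/8 = 1/2.
Numerically: ≈ 0.500000.
(Since a = 8 > μ = 4.000000, the bound 1/2 is < 1 and informative.)

P[X ≥ 8] ≤ 1/2 ≈ 0.500000.


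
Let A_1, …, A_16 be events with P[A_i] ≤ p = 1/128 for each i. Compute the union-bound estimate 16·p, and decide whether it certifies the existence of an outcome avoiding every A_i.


Union bound: P[∪_{i=1}^{16} A_i] ≤ Σ_i P[A_i] ≤ 16·p = 16·(1/128) = 1/8.
Numerically: 1/8 ≈ 0.125.
Is 1/8 < 1? YES.
Since P[∪ A_i] ≤ 1/8 < 1, the complement has P[∩ A_i^c] ≥ 1 − 1/8 = 7/8 > 0, so some outcome avoids every A_i.

16·p = 1/8 ≈ 0.125; existence CERTIFIED by the union bound.


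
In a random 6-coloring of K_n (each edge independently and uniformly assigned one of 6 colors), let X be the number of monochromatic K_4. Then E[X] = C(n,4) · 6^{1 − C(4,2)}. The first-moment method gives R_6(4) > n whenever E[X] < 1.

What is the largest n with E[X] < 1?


We need C(n, 4) · 6^{1 − 6} < 1, i.e. C(n, 4) < 6^{6 − 1} = 7776.
Check values of n near the boundary:
  n = 20: C(20, 4) = 4845; 4845 < 7776? YES
  n = 21: C(21, 4) = 5985; 5985 < 7776? YES
  n = 22: C(22, 4) = 7315; 7315 < 7776? YES
  n = 23: C(23, 4) = 8855; 8855 < 7776? NO
  n = 24: C(24, 4) = 10626; 10626 < 7776? NO
The largest n with C(n, 4) < 7776 is n = 22 (where E[X] = 7315/7776 ≈ 0.941). Hence R_6(4) > 22, i.e. R_6(4) ≥ 23.

Largest n = 22; hence R_6(4) > 22.


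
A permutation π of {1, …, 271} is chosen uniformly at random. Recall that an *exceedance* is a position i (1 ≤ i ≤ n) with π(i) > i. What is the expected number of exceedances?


Write X = Σ_{i=1}^{271} X_i, where X_i = 1_{π(i) > i}.
For each fixed i, π(i) is uniform over {1, …, 271} (marginal of a uniform permutation), so P[π(i) > i] = (n − i)/n. Summing: Σ_{i=1}^{271} (n − i)/n = (0 + 1 + … + 270)/271 = 271(271 − 1)/(2·271) = (271 − 1)/2.
Hence E[X] = Σ_{i=1}^{271} (271 − i)/271 = 135 ≈ 135.00000.

E[X] = 135 = 135.00000.


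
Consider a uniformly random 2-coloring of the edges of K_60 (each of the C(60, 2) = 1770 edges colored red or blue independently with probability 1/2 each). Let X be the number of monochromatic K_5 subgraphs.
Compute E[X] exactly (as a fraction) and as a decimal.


Let X = Σ_S X_S over the C(60, 5) = 5461512 subsets S of size 5, where X_S = 1 if the K_5 on S is monochromatic.
For a fixed S, the K_5 on S has C(5, 2) = 10 edges. P[all 10 edges red] = (1/2)^10, and likewise for blue, so P[monochromatic] = 2·(1/2)^10 = 2^{1 − 10} = 1/512.
By linearity: E[X] = C(60, 5) · 2^{1 − 10} = 5461512 · 1/512 = 682689/64.
Numerically: E[X] ≈ 10667.016.

E[X] = C(60,5)·2^(1−C(5,2)) = 682689/64 ≈ 10667.016.
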